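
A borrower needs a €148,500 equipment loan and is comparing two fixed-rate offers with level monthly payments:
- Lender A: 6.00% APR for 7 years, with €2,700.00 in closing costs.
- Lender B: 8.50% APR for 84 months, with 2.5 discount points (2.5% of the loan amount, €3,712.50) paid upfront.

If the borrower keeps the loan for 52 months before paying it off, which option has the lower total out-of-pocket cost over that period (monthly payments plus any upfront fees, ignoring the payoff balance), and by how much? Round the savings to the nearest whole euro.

Lender A by €10,495

Lender A: monthly rate = 6%/12 = 0.0050000; payment = 148,500 × 0.0050000 / (1 − (1+0.0050000)^−84) = €2,169.37.
Lender B: at 8.50% the monthly rate is 0.0070833, so the payment is 148,500 × 0.0070833 / (1 − 1.0070833^−84) = €2,351.72.
Over 52 months: Lender A costs 52 × €2,169.37 + €2,700.00 = €115,507.24; Lender B costs 52 × €2,351.72 + €3,712.50 = €126,001.94.
Lender A is cheaper by €126,001.94 − €115,507.24 = €10,494.70.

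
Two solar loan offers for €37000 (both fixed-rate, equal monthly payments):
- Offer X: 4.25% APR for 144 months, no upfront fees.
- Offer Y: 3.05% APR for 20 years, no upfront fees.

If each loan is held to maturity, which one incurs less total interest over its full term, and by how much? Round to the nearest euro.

Offer X by €2,173

Offer X: monthly rate = 4.25%/12 = 0.0035417; payment = 37,000 × 0.0035417 / (1 − (1+0.0035417)^−144) = €328.46.
Total interest on Offer X = 144 × €328.46 − €37,000 = €10,298.24.
Offer Y: monthly rate = 3.05%/12 = 0.0025417; payment = 37,000 × 0.0025417 / (1 − (1+0.0025417)^−240) = €206.13.
Total interest on Offer Y = 240 × €206.13 − €37,000 = €12,471.20.
Offer X is lower by €2,172.96.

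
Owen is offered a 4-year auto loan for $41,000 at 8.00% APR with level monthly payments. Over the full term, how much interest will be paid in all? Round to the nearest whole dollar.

At 8.00% the monthly rate is 0.0066667, so the payment is 41,000 × 0.0066667 / (1 − 1.0066667^−48) = $1,000.93.
Total paid = 48 × $1,000.93 = $48,044.64; interest = $48,044.64 − $41,000 = $7,044.64.

$7,045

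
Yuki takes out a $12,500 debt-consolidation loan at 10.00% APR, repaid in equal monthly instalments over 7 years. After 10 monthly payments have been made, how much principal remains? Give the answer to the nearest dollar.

With monthly rate i = 10%/12 = 0.0083333, the balance after k of n payments is P · [(1+i)^n − (1+i)^k] / [(1+i)^n − 1].
(1+0.0083333)^84 = 2.00792015 and (1+0.0083333)^10 = 1.08652880, so the balance is 12,500 × (2.00792015 − 1.08652880) / (2.00792015 − 1) = $11,426.89.

$11,427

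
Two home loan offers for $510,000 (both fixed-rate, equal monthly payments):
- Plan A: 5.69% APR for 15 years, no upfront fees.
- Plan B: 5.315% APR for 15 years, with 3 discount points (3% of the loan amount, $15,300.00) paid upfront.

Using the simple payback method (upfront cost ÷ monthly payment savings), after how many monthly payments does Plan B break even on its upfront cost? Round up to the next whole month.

Plan A: at 5.69% the monthly rate is 0.0047417, so the payment is 510,000 × 0.0047417 / (1 − 1.0047417^−180) = $4,218.72.
Plan B: monthly rate = 5.315%/12 = 0.0044292; payment = 510,000 × 0.0044292 / (1 − (1+0.0044292)^−180) = $4,117.23.
Monthly savings = $4,218.72 − $4,117.23 = $101.49.
Break-even = $15,300.00 / $101.49 = 150.75 → 151 months.

151 months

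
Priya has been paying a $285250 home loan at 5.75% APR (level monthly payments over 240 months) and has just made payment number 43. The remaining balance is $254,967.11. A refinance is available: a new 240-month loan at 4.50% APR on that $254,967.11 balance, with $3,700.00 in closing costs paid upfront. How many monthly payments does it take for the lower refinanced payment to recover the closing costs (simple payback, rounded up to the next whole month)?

10 months

Current payment = 285,250 × 5.75%/12 / (1 − (1+0.0047917)^−240) = $2,002.69.
Refinanced payment = 254,967.11 × 0.0037500 / (1 − (1+0.0037500)^−240) = $1,613.05.
Monthly savings = $2,002.69 − $1,613.05 = $389.64.
Break-even = $3,700.00 / $389.64 = 9.50 → 10 months.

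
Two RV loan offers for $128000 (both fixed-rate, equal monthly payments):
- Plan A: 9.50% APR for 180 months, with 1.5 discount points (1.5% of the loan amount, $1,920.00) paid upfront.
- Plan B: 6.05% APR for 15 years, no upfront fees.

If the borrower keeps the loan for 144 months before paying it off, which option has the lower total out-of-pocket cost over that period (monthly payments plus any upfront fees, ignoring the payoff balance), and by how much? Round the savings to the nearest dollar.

Plan B by $38,353

Plan A: at 9.50% the monthly rate is 0.0079167, so the payment is 128,000 × 0.0079167 / (1 − 1.0079167^−180) = $1,336.61.
Plan B: monthly rate = 6.05%/12 = 0.0050417; payment = 128,000 × 0.0050417 / (1 − (1+0.0050417)^−180) = $1,083.60.
Over 144 months: Plan A costs 144 × $1,336.61 + $1,920.00 = $194,391.84; Plan B costs 144 × $1,083.60 = $156,038.40.
Plan B is cheaper by $194,391.84 − $156,038.40 = $38,353.44.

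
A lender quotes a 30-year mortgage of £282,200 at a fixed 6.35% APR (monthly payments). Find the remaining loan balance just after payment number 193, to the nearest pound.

With monthly rate i = 6.35%/12 = 0.0052917, the balance after k of n payments is P · [(1+i)^n − (1+i)^k] / [(1+i)^n − 1].
(1+0.0052917)^360 = 6.68574333 and (1+0.0052917)^193 = 2.76931222, so the balance is 282,200 × (6.68574333 − 2.76931222) / (6.68574333 − 1) = £194,383.88.

£194,384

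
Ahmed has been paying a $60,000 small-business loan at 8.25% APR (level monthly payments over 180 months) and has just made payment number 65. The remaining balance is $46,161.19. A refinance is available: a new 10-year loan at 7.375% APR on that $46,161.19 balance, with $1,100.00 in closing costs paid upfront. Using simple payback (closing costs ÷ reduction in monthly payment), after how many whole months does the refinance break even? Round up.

30 months

Current payment = 60,000 × 8.25%/12 / (1 − (1+0.0068750)^−180) = $582.08.
Refinanced payment = 46,161.19 × 0.0061458 / (1 − (1+0.0061458)^−120) = $544.93.
Monthly savings = $582.08 − $544.93 = $37.15.
Break-even = $1,100.00 / $37.15 = 29.61 → 30 months.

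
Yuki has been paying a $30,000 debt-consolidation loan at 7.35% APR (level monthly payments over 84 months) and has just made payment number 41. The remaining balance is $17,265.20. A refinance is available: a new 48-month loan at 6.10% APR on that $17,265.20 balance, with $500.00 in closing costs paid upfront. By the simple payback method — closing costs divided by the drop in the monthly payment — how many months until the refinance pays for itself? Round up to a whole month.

10 months

Current payment = 30,000 × 7.35%/12 / (1 − (1+0.0061250)^−84) = $457.93.
Refinanced payment = 17,265.20 × 0.0050833 / (1 − (1+0.0050833)^−48) = $406.27.
Monthly savings = $457.93 − $406.27 = $51.66.
Break-even = $500.00 / $51.66 = 9.68 → 10 months.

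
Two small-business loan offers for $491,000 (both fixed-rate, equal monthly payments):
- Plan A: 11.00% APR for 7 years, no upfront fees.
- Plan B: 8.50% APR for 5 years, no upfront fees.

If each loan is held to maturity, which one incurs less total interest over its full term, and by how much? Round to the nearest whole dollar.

Plan B by $101,781

Plan A: monthly rate = 11%/12 = 0.0091667; payment = 491,000 × 0.0091667 / (1 − (1+0.0091667)^−84) = $8,407.12.
Total interest on Plan A = 84 × $8,407.12 − $491,000 = $215,198.08.
Plan B: monthly rate = 8.5%/12 = 0.0070833; payment = 491,000 × 0.0070833 / (1 − (1+0.0070833)^−60) = $10,073.62.
Total interest on Plan B = 60 × $10,073.62 − $491,000 = $113,417.20.
Plan B is lower by $101,780.88.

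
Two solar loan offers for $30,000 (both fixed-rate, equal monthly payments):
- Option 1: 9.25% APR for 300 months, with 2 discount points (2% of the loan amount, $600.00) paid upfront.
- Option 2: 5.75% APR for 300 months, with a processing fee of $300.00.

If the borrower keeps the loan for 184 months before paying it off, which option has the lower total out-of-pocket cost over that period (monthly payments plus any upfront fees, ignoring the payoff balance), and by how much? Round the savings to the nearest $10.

Option 2 by $12,850

Option 1: at 9.25% the monthly rate is 0.0077083, so the payment is 30,000 × 0.0077083 / (1 − 1.0077083^−300) = $256.91.
Option 2: monthly rate = 5.75%/12 = 0.0047917; payment = 30,000 × 0.0047917 / (1 − (1+0.0047917)^−300) = $188.73.
Over 184 months: Option 1 costs 184 × $256.91 + $600.00 = $47,871.44; Option 2 costs 184 × $188.73 + $300.00 = $35,026.32.
Option 2 is cheaper by $47,871.44 − $35,026.32 = $12,845.12.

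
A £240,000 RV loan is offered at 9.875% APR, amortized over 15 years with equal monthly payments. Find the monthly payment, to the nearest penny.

£2,560.73

At 9.875% the monthly rate is 0.0082292, so the payment is 240,000 × 0.0082292 / (1 − 1.0082292^−180) = £2,560.73.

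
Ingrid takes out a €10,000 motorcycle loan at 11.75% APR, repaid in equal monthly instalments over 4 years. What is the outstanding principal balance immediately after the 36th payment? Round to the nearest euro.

€2,954

With monthly rate i = 11.75%/12 = 0.0097917, the balance after k of n payments is P · [(1+i)^n − (1+i)^k] / [(1+i)^n − 1].
(1+0.0097917)^48 = 1.59634058 and (1+0.0097917)^36 = 1.42018253, so the balance is 10,000 × (1.59634058 − 1.42018253) / (1.59634058 − 1) = €2,953.98.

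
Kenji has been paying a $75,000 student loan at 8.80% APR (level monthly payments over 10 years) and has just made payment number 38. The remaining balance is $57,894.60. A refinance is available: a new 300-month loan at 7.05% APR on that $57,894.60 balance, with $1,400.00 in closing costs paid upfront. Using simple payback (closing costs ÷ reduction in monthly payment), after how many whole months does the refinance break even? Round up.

3 months

Current payment = 75,000 × 8.8%/12 / (1 − (1+0.0073333)^−120) = $941.97.
Refinanced payment = 57,894.60 × 0.0058750 / (1 − (1+0.0058750)^−300) = $411.04.
Monthly savings = $941.97 − $411.04 = $530.93.
Break-even = $1,400.00 / $530.93 = 2.64 → 3 months.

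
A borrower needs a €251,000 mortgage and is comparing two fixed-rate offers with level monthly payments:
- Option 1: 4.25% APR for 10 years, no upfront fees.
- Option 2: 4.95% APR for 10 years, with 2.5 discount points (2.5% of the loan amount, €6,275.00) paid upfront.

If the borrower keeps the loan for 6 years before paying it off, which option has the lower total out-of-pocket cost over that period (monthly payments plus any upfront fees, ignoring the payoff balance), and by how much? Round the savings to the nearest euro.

Option 1: monthly rate = 4.25%/12 = 0.0035417; payment = 251,000 × 0.0035417 / (1 − (1+0.0035417)^−120) = €2,571.18.
Option 2: at 4.95% the monthly rate is 0.0041250, so the payment is 251,000 × 0.0041250 / (1 − 1.0041250^−120) = €2,656.11.
Over 72 months: Option 1 costs 72 × €2,571.18 = €185,124.96; Option 2 costs 72 × €2,656.11 + €6,275.00 = €197,514.92.
Option 1 is cheaper by €197,514.92 − €185,124.96 = €12,389.96.

Option 1 by €12,390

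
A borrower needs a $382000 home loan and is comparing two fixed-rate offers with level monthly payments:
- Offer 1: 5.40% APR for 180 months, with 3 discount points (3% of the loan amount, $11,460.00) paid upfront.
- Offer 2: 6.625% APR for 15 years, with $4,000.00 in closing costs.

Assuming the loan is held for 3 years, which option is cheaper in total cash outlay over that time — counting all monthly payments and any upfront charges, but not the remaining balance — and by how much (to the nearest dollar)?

Offer 1: monthly rate = 5.4%/12 = 0.0045000; payment = 382,000 × 0.0045000 / (1 − (1+0.0045000)^−180) = $3,101.02.
Offer 2: monthly rate = 6.625%/12 = 0.0055208; payment = 382,000 × 0.0055208 / (1 − (1+0.0055208)^−180) = $3,353.94.
Over 36 months: Offer 1 costs 36 × $3,101.02 + $11,460.00 = $123,096.72; Offer 2 costs 36 × $3,353.94 + $4,000.00 = $124,741.84.
Offer 1 is cheaper by $124,741.84 − $123,096.72 = $1,645.12.

Offer 1 by $1,645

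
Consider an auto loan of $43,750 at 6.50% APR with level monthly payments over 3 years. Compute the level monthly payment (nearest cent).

At 6.50% the monthly rate is 0.0054167, so the payment is 43,750 × 0.0054167 / (1 − 1.0054167^−36) = $1,340.89.

$1,340.89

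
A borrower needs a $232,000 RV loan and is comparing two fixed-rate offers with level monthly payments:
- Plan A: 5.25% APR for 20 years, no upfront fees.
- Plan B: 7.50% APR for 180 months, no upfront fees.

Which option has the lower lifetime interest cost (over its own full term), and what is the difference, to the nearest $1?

Plan A: at 5.25% the monthly rate is 0.0043750, so the payment is 232,000 × 0.0043750 / (1 − 1.0043750^−240) = $1,563.32.
Total interest on Plan A = 240 × $1,563.32 − $232,000 = $143,196.80.
Plan B: monthly rate = 7.5%/12 = 0.0062500; payment = 232,000 × 0.0062500 / (1 − (1+0.0062500)^−180) = $2,150.67.
Total interest on Plan B = 180 × $2,150.67 − $232,000 = $155,120.60.
Plan A is lower by $11,923.80.

Plan A by $11,924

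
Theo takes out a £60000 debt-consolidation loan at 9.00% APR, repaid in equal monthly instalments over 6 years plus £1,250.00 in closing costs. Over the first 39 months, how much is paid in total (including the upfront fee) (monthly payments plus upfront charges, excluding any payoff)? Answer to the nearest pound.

At 9.00% the monthly rate is 0.0075000, so the payment is 60,000 × 0.0075000 / (1 − 1.0075000^−72) = £1,081.53.
Total outlay = 39 × £1,081.53 + £1,250.00 = £43,429.67.

£43,430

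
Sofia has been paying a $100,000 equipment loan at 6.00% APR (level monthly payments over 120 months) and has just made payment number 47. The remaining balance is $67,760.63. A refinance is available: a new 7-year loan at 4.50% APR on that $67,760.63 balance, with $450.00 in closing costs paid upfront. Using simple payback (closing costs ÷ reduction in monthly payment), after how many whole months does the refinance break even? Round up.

Current payment = 100,000 × 6%/12 / (1 − (1+0.0050000)^−120) = $1,110.21.
Refinanced payment = 67,760.63 × 0.0037500 / (1 − (1+0.0037500)^−84) = $941.88.
Monthly savings = $1,110.21 − $941.88 = $168.33.
Break-even = $450.00 / $168.33 = 2.67 → 3 months.

3 months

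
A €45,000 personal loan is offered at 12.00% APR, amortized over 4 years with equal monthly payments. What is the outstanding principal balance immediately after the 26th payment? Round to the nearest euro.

With monthly rate i = 12%/12 = 0.0100000, the balance after k of n payments is P · [(1+i)^n − (1+i)^k] / [(1+i)^n − 1].
(1+0.0100000)^48 = 1.61222608 and (1+0.0100000)^26 = 1.29525631, so the balance is 45,000 × (1.61222608 − 1.29525631) / (1.61222608 − 1) = €23,297.99.

€23,298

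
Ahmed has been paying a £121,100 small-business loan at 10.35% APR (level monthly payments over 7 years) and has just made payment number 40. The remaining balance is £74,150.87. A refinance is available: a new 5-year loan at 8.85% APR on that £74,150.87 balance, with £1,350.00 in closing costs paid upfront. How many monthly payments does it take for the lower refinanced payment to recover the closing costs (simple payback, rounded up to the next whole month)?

3 months

Current payment = 121,100 × 10.35%/12 / (1 − (1+0.0086250)^−84) = £2,032.37.
Refinanced payment = 74,150.87 × 0.0073750 / (1 − (1+0.0073750)^−60) = £1,533.86.
Monthly savings = £2,032.37 − £1,533.86 = £498.51.
Break-even = £1,350.00 / £498.51 = 2.71 → 3 months.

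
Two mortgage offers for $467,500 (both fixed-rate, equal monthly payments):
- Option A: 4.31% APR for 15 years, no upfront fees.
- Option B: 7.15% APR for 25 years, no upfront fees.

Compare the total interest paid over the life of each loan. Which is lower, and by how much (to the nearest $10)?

Option A: at 4.31% the monthly rate is 0.0035917, so the payment is 467,500 × 0.0035917 / (1 − 1.0035917^−180) = $3,531.11.
Total interest on Option A = 180 × $3,531.11 − $467,500 = $168,099.80.
Option B: at 7.15% the monthly rate is 0.0059583, so the payment is 467,500 × 0.0059583 / (1 − 1.0059583^−300) = $3,349.06.
Total interest on Option B = 300 × $3,349.06 − $467,500 = $537,218.00.
Option A is lower by $369,118.20.

Option A by $369,120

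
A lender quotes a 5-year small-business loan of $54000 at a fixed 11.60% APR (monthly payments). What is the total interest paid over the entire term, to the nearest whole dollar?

At 11.60% the monthly rate is 0.0096667, so the payment is 54,000 × 0.0096667 / (1 − 1.0096667^−60) = $1,190.31.
Total paid = 60 × $1,190.31 = $71,418.60; interest = $71,418.60 − $54,000 = $17,418.60.

$17,419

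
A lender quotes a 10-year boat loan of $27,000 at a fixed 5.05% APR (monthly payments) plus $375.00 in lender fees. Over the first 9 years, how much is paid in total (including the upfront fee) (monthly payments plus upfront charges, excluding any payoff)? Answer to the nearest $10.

$31,380

At 5.05% the monthly rate is 0.0042083, so the payment is 27,000 × 0.0042083 / (1 − 1.0042083^−120) = $287.04.
Total outlay = 108 × $287.04 + $375.00 = $31,375.32.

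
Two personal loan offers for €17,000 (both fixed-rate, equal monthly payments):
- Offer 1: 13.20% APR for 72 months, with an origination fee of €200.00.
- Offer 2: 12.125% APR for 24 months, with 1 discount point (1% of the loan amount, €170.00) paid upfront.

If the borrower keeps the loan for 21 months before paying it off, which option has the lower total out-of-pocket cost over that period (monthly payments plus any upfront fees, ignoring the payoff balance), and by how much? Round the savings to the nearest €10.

Offer 1 by €9,590

Offer 1: monthly rate = 13.2%/12 = 0.0110000; payment = 17,000 × 0.0110000 / (1 − (1+0.0110000)^−72) = €343.06.
Offer 2: monthly rate = 12.125%/12 = 0.0101042; payment = 17,000 × 0.0101042 / (1 − (1+0.0101042)^−24) = €801.24.
Over 21 months: Offer 1 costs 21 × €343.06 + €200.00 = €7,404.26; Offer 2 costs 21 × €801.24 + €170.00 = €16,996.04.
Offer 1 is cheaper by €16,996.04 − €7,404.26 = €9,591.78.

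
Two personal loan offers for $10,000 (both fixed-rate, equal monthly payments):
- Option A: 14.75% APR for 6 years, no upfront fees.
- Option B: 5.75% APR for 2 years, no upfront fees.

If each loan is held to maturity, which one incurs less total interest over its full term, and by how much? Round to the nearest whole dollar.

Option A: monthly rate = 14.75%/12 = 0.0122917; payment = 10,000 × 0.0122917 / (1 − (1+0.0122917)^−72) = $210.09.
Total interest on Option A = 72 × $210.09 − $10,000 = $5,126.48.
Option B: at 5.75% the monthly rate is 0.0047917, so the payment is 10,000 × 0.0047917 / (1 − 1.0047917^−24) = $442.08.
Total interest on Option B = 24 × $442.08 − $10,000 = $609.92.
Option B is lower by $4,516.56.

Option B by $4,517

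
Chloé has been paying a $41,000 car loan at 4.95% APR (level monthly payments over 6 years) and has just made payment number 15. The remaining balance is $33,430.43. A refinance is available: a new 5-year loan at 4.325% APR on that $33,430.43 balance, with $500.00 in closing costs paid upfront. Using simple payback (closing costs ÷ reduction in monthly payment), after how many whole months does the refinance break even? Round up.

Current payment = 41,000 × 4.95%/12 / (1 − (1+0.0041250)^−72) = $659.35.
Refinanced payment = 33,430.43 × 0.0036042 / (1 − (1+0.0036042)^−60) = $620.59.
Monthly savings = $659.35 − $620.59 = $38.76.
Break-even = $500.00 / $38.76 = 12.90 → 13 months.

13 months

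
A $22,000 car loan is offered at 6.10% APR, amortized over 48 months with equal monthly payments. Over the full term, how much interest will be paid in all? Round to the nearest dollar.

$2,849

At 6.10% the monthly rate is 0.0050833, so the payment is 22,000 × 0.0050833 / (1 − 1.0050833^−48) = $517.68.
Total paid = 48 × $517.68 = $24,848.64; interest = $24,848.64 − $22,000 = $2,848.64.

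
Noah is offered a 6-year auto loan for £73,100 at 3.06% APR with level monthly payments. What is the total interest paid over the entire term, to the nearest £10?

At 3.06% the monthly rate is 0.0025500, so the payment is 73,100 × 0.0025500 / (1 − 1.0025500^−72) = £1,112.62.
Total paid = 72 × £1,112.62 = £80,108.64; interest = £80,108.64 − £73,100 = £7,008.64.

£7,010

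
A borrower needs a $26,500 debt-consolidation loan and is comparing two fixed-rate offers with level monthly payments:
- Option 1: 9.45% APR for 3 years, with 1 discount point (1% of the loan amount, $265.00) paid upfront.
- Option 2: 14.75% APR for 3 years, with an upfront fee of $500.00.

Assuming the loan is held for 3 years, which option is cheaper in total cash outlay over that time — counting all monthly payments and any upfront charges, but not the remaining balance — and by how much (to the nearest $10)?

Option 1: at 9.45% the monthly rate is 0.0078750, so the payment is 26,500 × 0.0078750 / (1 − 1.0078750^−36) = $848.25.
Option 2: at 14.75% the monthly rate is 0.0122917, so the payment is 26,500 × 0.0122917 / (1 − 1.0122917^−36) = $915.39.
Over 36 months: Option 1 costs 36 × $848.25 + $265.00 = $30,802.00; Option 2 costs 36 × $915.39 + $500.00 = $33,454.04.
Option 1 is cheaper by $33,454.04 − $30,802.00 = $2,652.04.

Option 1 by $2,650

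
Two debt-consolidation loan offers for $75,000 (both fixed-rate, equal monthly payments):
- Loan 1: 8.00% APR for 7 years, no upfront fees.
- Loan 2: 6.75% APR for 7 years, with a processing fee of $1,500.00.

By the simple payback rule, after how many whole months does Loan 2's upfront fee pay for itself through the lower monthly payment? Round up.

Loan 1: at 8.00% the monthly rate is 0.0066667, so the payment is 75,000 × 0.0066667 / (1 − 1.0066667^−84) = $1,168.97.
Loan 2: monthly rate = 6.75%/12 = 0.0056250; payment = 75,000 × 0.0056250 / (1 − (1+0.0056250)^−84) = $1,122.81.
Monthly savings = $1,168.97 − $1,122.81 = $46.16.
Break-even = $1,500.00 / $46.16 = 32.50 → 33 months.

33 months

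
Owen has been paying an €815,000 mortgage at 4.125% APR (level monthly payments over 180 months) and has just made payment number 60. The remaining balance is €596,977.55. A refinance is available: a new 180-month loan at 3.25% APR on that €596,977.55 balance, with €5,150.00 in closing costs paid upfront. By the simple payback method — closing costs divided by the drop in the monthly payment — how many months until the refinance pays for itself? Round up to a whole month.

3 months

Current payment = 815,000 × 4.125%/12 / (1 − (1+0.0034375)^−180) = €6,079.64.
Refinanced payment = 596,977.55 × 0.0027083 / (1 − (1+0.0027083)^−180) = €4,194.77.
Monthly savings = €6,079.64 − €4,194.77 = €1,884.87.
Break-even = €5,150.00 / €1,884.87 = 2.73 → 3 months.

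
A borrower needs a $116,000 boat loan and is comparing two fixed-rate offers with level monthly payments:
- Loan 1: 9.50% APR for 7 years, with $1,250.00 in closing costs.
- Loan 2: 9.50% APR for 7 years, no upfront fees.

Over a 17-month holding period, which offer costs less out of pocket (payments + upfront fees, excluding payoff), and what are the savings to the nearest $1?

Loan 2 by $1,250

Loan 1: at 9.50% the monthly rate is 0.0079167, so the payment is 116,000 × 0.0079167 / (1 − 1.0079167^−84) = $1,895.90.
Loan 2: monthly rate = 9.5%/12 = 0.0079167; payment = 116,000 × 0.0079167 / (1 − (1+0.0079167)^−84) = $1,895.90.
Over 17 months: Loan 1 costs 17 × $1,895.90 + $1,250.00 = $33,480.30; Loan 2 costs 17 × $1,895.90 = $32,230.30.
Loan 2 is cheaper by $33,480.30 − $32,230.30 = $1,250.00.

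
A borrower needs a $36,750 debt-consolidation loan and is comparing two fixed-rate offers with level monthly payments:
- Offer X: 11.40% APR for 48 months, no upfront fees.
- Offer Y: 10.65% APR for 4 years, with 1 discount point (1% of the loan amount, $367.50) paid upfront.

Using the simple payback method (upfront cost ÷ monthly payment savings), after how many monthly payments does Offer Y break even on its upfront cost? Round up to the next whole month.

Offer X: monthly rate = 11.4%/12 = 0.0095000; payment = 36,750 × 0.0095000 / (1 − (1+0.0095000)^−48) = $956.98.
Offer Y: at 10.65% the monthly rate is 0.0088750, so the payment is 36,750 × 0.0088750 / (1 − 1.0088750^−48) = $943.59.
Monthly savings = $956.98 − $943.59 = $13.39.
Break-even = $367.50 / $13.39 = 27.45 → 28 months.

28 months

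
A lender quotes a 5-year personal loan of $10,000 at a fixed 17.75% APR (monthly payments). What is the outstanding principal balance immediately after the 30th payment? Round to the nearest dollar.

$6,084

With monthly rate i = 17.75%/12 = 0.0147917, the balance after k of n payments is P · [(1+i)^n − (1+i)^k] / [(1+i)^n − 1].
(1+0.0147917)^60 = 2.41331233 and (1+0.0147917)^30 = 1.55348393, so the balance is 10,000 × (2.41331233 − 1.55348393) / (2.41331233 − 1) = $6,083.78.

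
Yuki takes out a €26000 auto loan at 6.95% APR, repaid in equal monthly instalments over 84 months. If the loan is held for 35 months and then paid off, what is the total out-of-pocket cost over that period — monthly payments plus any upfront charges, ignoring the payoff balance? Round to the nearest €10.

€13,710

At 6.95% the monthly rate is 0.0057917, so the payment is 26,000 × 0.0057917 / (1 − 1.0057917^−84) = €391.77.
Total outlay = 35 × €391.77 = €13,711.95.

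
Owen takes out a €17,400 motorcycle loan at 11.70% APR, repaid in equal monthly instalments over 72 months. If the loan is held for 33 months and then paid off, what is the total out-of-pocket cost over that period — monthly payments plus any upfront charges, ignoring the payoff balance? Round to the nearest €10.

€11,140

Monthly rate = 11.7%/12 = 0.0097500; payment = 17,400 × 0.0097500 / (1 − (1+0.0097500)^−72) = €337.46.
Total outlay = 33 × €337.46 = €11,136.18.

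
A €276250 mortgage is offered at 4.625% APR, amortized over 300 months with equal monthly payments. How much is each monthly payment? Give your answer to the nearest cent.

At 4.625% the monthly rate is 0.0038542, so the payment is 276,250 × 0.0038542 / (1 − 1.0038542^−300) = €1,555.15.

€1,555.15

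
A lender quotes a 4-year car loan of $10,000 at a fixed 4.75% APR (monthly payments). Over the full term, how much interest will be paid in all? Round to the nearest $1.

Monthly rate = 4.75%/12 = 0.0039583; payment = 10,000 × 0.0039583 / (1 − (1+0.0039583)^−48) = $229.16.
Total paid = 48 × $229.16 = $10,999.68; interest = $10,999.68 − $10,000 = $999.68.

$1,000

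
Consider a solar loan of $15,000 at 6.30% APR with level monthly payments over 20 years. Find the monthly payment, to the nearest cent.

$110.08

Monthly rate = 6.3%/12 = 0.0052500; payment = 15,000 × 0.0052500 / (1 − (1+0.0052500)^−240) = $110.08.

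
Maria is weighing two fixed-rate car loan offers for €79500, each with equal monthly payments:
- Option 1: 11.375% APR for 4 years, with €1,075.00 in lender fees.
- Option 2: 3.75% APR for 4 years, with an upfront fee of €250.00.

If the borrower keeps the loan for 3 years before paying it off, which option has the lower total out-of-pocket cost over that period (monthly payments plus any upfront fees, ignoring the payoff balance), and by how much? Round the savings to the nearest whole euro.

Option 1: monthly rate = 11.375%/12 = 0.0094792; payment = 79,500 × 0.0094792 / (1 − (1+0.0094792)^−48) = €2,069.23.
Option 2: monthly rate = 3.75%/12 = 0.0031250; payment = 79,500 × 0.0031250 / (1 − (1+0.0031250)^−48) = €1,786.15.
Over 36 months: Option 1 costs 36 × €2,069.23 + €1,075.00 = €75,567.28; Option 2 costs 36 × €1,786.15 + €250.00 = €64,551.40.
Option 2 is cheaper by €75,567.28 − €64,551.40 = €11,015.88.

Option 2 by €11,016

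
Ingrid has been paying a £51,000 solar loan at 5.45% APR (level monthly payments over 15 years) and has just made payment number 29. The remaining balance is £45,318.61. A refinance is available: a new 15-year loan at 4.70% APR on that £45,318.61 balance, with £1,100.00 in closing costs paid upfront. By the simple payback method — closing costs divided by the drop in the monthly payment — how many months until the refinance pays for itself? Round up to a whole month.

Current payment = 51,000 × 5.45%/12 / (1 − (1+0.0045417)^−180) = £415.36.
Refinanced payment = 45,318.61 × 0.0039167 / (1 − (1+0.0039167)^−180) = £351.33.
Monthly savings = £415.36 − £351.33 = £64.03.
Break-even = £1,100.00 / £64.03 = 17.18 → 18 months.

18 months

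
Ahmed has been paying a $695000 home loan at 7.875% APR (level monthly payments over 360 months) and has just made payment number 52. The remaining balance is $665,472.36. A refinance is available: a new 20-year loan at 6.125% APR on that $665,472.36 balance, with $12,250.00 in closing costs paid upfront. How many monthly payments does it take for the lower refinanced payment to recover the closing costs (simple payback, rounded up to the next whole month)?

55 months

Current payment = 695,000 × 7.875%/12 / (1 − (1+0.0065625)^−360) = $5,039.23.
Refinanced payment = 665,472.36 × 0.0051042 / (1 − (1+0.0051042)^−240) = $4,815.76.
Monthly savings = $5,039.23 − $4,815.76 = $223.47.
Break-even = $12,250.00 / $223.47 = 54.82 → 55 months.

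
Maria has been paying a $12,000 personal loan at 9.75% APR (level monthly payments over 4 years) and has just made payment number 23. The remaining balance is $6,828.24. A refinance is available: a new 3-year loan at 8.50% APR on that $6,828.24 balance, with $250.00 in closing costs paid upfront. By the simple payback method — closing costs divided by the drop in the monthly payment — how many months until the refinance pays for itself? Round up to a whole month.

3 months

Current payment = 12,000 × 9.75%/12 / (1 − (1+0.0081250)^−48) = $302.91.
Refinanced payment = 6,828.24 × 0.0070833 / (1 − (1+0.0070833)^−36) = $215.55.
Monthly savings = $302.91 − $215.55 = $87.36.
Break-even = $250.00 / $87.36 = 2.86 → 3 months.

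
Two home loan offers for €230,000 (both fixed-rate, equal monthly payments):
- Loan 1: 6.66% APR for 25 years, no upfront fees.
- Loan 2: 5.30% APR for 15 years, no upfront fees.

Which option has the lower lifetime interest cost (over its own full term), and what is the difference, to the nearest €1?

Loan 2 by €138,920

Loan 1: monthly rate = 6.66%/12 = 0.0055500; payment = 230,000 × 0.0055500 / (1 − (1+0.0055500)^−300) = €1,576.05.
Total interest on Loan 1 = 300 × €1,576.05 − €230,000 = €242,815.00.
Loan 2: at 5.30% the monthly rate is 0.0044167, so the payment is 230,000 × 0.0044167 / (1 − 1.0044167^−180) = €1,854.97.
Total interest on Loan 2 = 180 × €1,854.97 − €230,000 = €103,894.60.
Loan 2 is lower by €138,920.40.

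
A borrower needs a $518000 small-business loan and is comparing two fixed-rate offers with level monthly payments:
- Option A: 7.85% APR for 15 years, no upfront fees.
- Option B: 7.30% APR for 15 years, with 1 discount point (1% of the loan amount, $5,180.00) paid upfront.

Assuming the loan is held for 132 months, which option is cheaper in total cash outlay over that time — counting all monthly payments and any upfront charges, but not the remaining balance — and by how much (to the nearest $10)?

Option A: at 7.85% the monthly rate is 0.0065417, so the payment is 518,000 × 0.0065417 / (1 − 1.0065417^−180) = $4,905.53.
Option B: monthly rate = 7.3%/12 = 0.0060833; payment = 518,000 × 0.0060833 / (1 − (1+0.0060833)^−180) = $4,743.24.
Over 132 months: Option A costs 132 × $4,905.53 = $647,529.96; Option B costs 132 × $4,743.24 + $5,180.00 = $631,287.68.
Option B is cheaper by $647,529.96 − $631,287.68 = $16,242.28.

Option B by $16,240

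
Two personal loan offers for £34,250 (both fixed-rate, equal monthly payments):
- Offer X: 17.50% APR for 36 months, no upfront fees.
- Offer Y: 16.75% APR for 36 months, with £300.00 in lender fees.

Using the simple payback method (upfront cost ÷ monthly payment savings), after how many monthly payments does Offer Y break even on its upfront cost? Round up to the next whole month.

24 months

Offer X: monthly rate = 17.5%/12 = 0.0145833; payment = 34,250 × 0.0145833 / (1 − (1+0.0145833)^−36) = £1,229.65.
Offer Y: monthly rate = 16.75%/12 = 0.0139583; payment = 34,250 × 0.0139583 / (1 − (1+0.0139583)^−36) = £1,216.85.
Monthly savings = £1,229.65 − £1,216.85 = £12.80.
Break-even = £300.00 / £12.80 = 23.44 → 24 months.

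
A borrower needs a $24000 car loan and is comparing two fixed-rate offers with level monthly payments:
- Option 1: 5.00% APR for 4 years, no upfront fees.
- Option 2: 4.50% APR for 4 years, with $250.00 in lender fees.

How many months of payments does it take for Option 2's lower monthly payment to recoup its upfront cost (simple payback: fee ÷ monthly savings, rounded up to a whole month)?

47 months

Option 1: monthly rate = 5%/12 = 0.0041667; payment = 24,000 × 0.0041667 / (1 − (1+0.0041667)^−48) = $552.70.
Option 2: at 4.50% the monthly rate is 0.0037500, so the payment is 24,000 × 0.0037500 / (1 − 1.0037500^−48) = $547.28.
Monthly savings = $552.70 − $547.28 = $5.42.
Break-even = $250.00 / $5.42 = 46.13 → 47 months.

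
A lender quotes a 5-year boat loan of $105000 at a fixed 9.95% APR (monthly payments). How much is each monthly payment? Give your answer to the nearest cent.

$2,228.36

Monthly rate = 9.95%/12 = 0.0082917; payment = 105,000 × 0.0082917 / (1 − (1+0.0082917)^−60) = $2,228.36.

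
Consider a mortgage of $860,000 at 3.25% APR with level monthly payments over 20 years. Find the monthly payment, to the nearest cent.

At 3.25% the monthly rate is 0.0027083, so the payment is 860,000 × 0.0027083 / (1 − 1.0027083^−240) = $4,877.88.

$4,877.88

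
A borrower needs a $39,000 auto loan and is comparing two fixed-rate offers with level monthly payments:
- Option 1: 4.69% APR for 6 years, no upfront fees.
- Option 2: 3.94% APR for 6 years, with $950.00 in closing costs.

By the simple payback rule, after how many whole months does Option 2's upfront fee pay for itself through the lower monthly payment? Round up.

71 months

Option 1: monthly rate = 4.69%/12 = 0.0039083; payment = 39,000 × 0.0039083 / (1 − (1+0.0039083)^−72) = $622.50.
Option 2: at 3.94% the monthly rate is 0.0032833, so the payment is 39,000 × 0.0032833 / (1 − 1.0032833^−72) = $609.10.
Monthly savings = $622.50 − $609.10 = $13.40.
Break-even = $950.00 / $13.40 = 70.90 → 71 months.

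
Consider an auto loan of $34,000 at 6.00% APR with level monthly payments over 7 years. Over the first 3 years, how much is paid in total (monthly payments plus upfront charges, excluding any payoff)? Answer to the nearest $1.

Monthly rate = 6%/12 = 0.0050000; payment = 34,000 × 0.0050000 / (1 − (1+0.0050000)^−84) = $496.69.
Total outlay = 36 × $496.69 = $17,880.84.

$17,881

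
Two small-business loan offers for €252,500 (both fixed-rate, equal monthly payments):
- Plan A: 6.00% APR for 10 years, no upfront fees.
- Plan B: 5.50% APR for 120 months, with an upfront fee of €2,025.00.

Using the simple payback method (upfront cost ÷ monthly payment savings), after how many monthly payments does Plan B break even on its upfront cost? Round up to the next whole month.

Plan A: monthly rate = 6%/12 = 0.0050000; payment = 252,500 × 0.0050000 / (1 − (1+0.0050000)^−120) = €2,803.27.
Plan B: monthly rate = 5.5%/12 = 0.0045833; payment = 252,500 × 0.0045833 / (1 − (1+0.0045833)^−120) = €2,740.29.
Monthly savings = €2,803.27 − €2,740.29 = €62.98.
Break-even = €2,025.00 / €62.98 = 32.15 → 33 months.

33 months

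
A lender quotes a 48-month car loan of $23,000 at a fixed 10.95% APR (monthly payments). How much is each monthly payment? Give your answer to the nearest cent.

$593.89

Monthly rate = 10.95%/12 = 0.0091250; payment = 23,000 × 0.0091250 / (1 − (1+0.0091250)^−48) = $593.89.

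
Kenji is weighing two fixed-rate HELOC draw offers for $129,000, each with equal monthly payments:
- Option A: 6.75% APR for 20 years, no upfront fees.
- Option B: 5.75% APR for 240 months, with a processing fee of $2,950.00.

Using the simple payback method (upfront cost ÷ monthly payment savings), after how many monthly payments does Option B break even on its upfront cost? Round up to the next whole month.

40 months

Option A: monthly rate = 6.75%/12 = 0.0056250; payment = 129,000 × 0.0056250 / (1 − (1+0.0056250)^−240) = $980.87.
Option B: monthly rate = 5.75%/12 = 0.0047917; payment = 129,000 × 0.0047917 / (1 − (1+0.0047917)^−240) = $905.69.
Monthly savings = $980.87 − $905.69 = $75.18.
Break-even = $2,950.00 / $75.18 = 39.24 → 40 months.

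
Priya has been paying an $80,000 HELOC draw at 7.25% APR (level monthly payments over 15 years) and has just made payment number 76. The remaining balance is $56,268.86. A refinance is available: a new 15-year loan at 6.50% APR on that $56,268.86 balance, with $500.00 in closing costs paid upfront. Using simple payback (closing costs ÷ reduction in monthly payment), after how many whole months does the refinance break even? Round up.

3 months

Current payment = 80,000 × 7.25%/12 / (1 − (1+0.0060417)^−180) = $730.29.
Refinanced payment = 56,268.86 × 0.0054167 / (1 − (1+0.0054167)^−180) = $490.16.
Monthly savings = $730.29 − $490.16 = $240.13.
Break-even = $500.00 / $240.13 = 2.08 → 3 months.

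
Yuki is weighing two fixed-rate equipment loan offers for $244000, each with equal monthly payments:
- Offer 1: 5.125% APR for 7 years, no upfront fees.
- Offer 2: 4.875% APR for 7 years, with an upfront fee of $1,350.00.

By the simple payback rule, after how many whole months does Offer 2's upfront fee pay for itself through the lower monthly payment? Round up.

48 months

Offer 1: monthly rate = 5.125%/12 = 0.0042708; payment = 244,000 × 0.0042708 / (1 − (1+0.0042708)^−84) = $3,463.02.
Offer 2: monthly rate = 4.875%/12 = 0.0040625; payment = 244,000 × 0.0040625 / (1 − (1+0.0040625)^−84) = $3,434.36.
Monthly savings = $3,463.02 − $3,434.36 = $28.66.
Break-even = $1,350.00 / $28.66 = 47.10 → 48 months.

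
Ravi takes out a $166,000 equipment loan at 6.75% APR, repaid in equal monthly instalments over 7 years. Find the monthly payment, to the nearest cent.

$2,485.15

Monthly rate = 6.75%/12 = 0.0056250; payment = 166,000 × 0.0056250 / (1 − (1+0.0056250)^−84) = $2,485.15.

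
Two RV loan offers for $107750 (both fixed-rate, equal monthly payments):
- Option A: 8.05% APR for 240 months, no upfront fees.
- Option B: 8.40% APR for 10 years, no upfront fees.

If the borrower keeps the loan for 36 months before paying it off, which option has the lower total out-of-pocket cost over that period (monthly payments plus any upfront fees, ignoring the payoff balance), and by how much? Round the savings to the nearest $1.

Option A by $15,321

Option A: at 8.05% the monthly rate is 0.0067083, so the payment is 107,750 × 0.0067083 / (1 − 1.0067083^−240) = $904.62.
Option B: at 8.40% the monthly rate is 0.0070000, so the payment is 107,750 × 0.0070000 / (1 − 1.0070000^−120) = $1,330.19.
Over 36 months: Option A costs 36 × $904.62 = $32,566.32; Option B costs 36 × $1,330.19 = $47,886.84.
Option A is cheaper by $47,886.84 − $32,566.32 = $15,320.52.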